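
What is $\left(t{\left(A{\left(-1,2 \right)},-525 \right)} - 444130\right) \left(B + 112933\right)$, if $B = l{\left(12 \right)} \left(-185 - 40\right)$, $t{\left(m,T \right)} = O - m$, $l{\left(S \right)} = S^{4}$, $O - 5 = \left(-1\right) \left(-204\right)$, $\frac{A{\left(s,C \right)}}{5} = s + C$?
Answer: $2021047250642$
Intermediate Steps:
$A{\left(s,C \right)} = 5 C + 5 s$ ($A{\left(s,C \right)} = 5 \left(s + C\right) = 5 \left(C + s\right) = 5 C + 5 s$)
$O = 209$ ($O = 5 - -204 = 5 + 204 = 209$)
$t{\left(m,T \right)} = 209 - m$
$B = -4665600$ ($B = 12^{4} \left(-185 - 40\right) = 20736 \left(-225\right) = -4665600$)
$\left(t{\left(A{\left(-1,2 \right)},-525 \right)} - 444130\right) \left(B + 112933\right) = \left(\left(209 - \left(5 \cdot 2 + 5 \left(-1\right)\right)\right) - 444130\right) \left(-4665600 + 112933\right) = \left(\left(209 - \left(10 - 5\right)\right) - 444130\right) \left(-4552667\right) = \left(\left(209 - 5\right) - 444130\right) \left(-4552667\right) = \left(204 - 444130\right) \left(-4552667\right) = \left(-443926\right) \left(-4552667\right) = 2021047250642$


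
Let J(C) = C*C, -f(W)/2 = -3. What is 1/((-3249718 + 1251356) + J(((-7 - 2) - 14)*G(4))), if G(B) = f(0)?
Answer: -1/1979318 ≈ -5.0522e-7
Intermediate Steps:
f(W) = 6 (f(W) = -2*(-3) = 6)
G(B) = 6
J(C) = C**2
1/((-3249718 + 1251356) + J(((-7 - 2) - 14)*G(4))) = 1/((-3249718 + 1251356) + (((-7 - 2) - 14)*6)**2) = 1/(-1998362 + ((-9 - 14)*6)**2) = 1/(-1998362 + (-23*6)**2) = 1/(-1998362 + (-138)**2) = 1/(-1998362 + 19044) = 1/(-1979318) = -1/1979318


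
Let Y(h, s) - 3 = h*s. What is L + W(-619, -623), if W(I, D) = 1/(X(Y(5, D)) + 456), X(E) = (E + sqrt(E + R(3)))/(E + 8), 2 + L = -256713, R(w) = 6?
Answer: -258286656626026843/1006122193201 + 1552*I*sqrt(3106)/1006122193201 ≈ -2.5672e+5 + 8.5969e-8*I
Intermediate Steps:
L = -256715 (L = -2 - 256713 = -256715)
Y(h, s) = 3 + h*s
X(E) = (E + sqrt(6 + E))/(8 + E) (X(E) = (E + sqrt(E + 6))/(E + 8) = (E + sqrt(6 + E))/(8 + E))
W(I, D) = 1/(456 + (3 + sqrt(9 + 5*D) + 5*D)/(11 + 5*D)) (W(I, D) = 1/(((3 + 5*D) + sqrt(6 + (3 + 5*D)))/(8 + (3 + 5*D)) + 456) = 1/(((3 + 5*D) + sqrt(9 + 5*D))/(11 + 5*D) + 456) = 1/((3 + sqrt(9 + 5*D) + 5*D)/(11 + 5*D) + 456) = 1/(456 + (3 + sqrt(9 + 5*D) + 5*D)/(11 + 5*D)))
L + W(-619, -623) = -256715 + (11 + 5*(-623))/(5019 + sqrt(9 + 5*(-623)) + 2285*(-623)) = -256715 + (11 - 3115)/(5019 + sqrt(9 - 3115) - 1423555) = -256715 - 3104/(5019 + sqrt(-3106) - 1423555) = -256715 - 3104/(5019 + I*sqrt(3106) - 1423555) = -256715 - 3104/(-1418536 + I*sqrt(3106))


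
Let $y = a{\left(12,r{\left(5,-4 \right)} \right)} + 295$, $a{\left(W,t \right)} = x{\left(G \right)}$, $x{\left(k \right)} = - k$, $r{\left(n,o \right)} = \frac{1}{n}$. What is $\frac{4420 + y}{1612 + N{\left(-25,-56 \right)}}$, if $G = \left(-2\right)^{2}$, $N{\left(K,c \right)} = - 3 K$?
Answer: $\frac{673}{241} \approx 2.7925$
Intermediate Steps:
$G = 4$
$a{\left(W,t \right)} = -4$ ($a{\left(W,t \right)} = \left(-1\right) 4 = -4$)
$y = 291$ ($y = -4 + 295 = 291$)
$\frac{4420 + y}{1612 + N{\left(-25,-56 \right)}} = \frac{4420 + 291}{1612 - -75} = \frac{4711}{1612 + 75} = \frac{4711}{1687} = 4711 \cdot \frac{1}{1687} = \frac{673}{241}$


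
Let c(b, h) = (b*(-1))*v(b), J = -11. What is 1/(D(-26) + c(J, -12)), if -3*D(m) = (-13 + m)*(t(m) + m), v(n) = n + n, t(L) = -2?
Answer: -1/606 ≈ -0.0016502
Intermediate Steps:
v(n) = 2*n
c(b, h) = -2*b² (c(b, h) = (b*(-1))*(2*b) = (-b)*(2*b) = -2*b²)
D(m) = -(-13 + m)*(-2 + m)/3
1/(D(-26) + c(J, -12)) = 1/((-26/3 + 5*(-26) - ⅓*(-26)²) - 2*(-11)²) = 1/((-26/3 - 130 - ⅓*676) - 2*121) = 1/((-26/3 - 130 - 676/3) - 242) = 1/(-364 - 242) = 1/(-606) = -1/606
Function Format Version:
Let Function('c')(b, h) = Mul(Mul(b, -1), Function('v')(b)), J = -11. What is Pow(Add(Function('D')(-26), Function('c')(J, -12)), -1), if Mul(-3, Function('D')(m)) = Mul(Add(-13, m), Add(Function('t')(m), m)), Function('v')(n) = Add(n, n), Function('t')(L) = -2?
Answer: Rational(-1, 606) ≈ -0.0016502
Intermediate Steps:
Function('v')(n) = Mul(2, n)
Function('c')(b, h) = Mul(-2, Pow(b, 2)) (Function('c')(b, h) = Mul(Mul(b, -1), Mul(2, b)) = Mul(Mul(-1, b), Mul(2, b)) = Mul(-2, Pow(b, 2)))
Function('D')(m) = Mul(Rational(-1, 3), Add(-13, m), Add(-2, m)) (Function('D')(m) = Mul(Rational(-1, 3), Mul(Add(-13, m), Add(-2, m))) = Mul(Rational(-1, 3), Add(-13, m), Add(-2, m)))
Pow(Add(Function('D')(-26), Function('c')(J, -12)), -1) = Pow(Add(Add(Rational(-26, 3), Mul(5, -26), Mul(Rational(-1, 3), Pow(-26, 2))), Mul(-2, Pow(-11, 2))), -1) = Pow(Add(Add(Rational(-26, 3), -130, Mul(Rational(-1, 3), 676)), Mul(-2, 121)), -1) = Pow(Add(Add(Rational(-26, 3), -130, Rational(-676, 3)), -242), -1) = Pow(Add(-364, -242), -1) = Pow(-606, -1) = Rational(-1, 606)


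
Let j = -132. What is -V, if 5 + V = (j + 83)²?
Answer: -2396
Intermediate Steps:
V = 2396 (V = -5 + (-132 + 83)² = -5 + (-49)² = -5 + 2401 = 2396)
-V = -1*2396 = -2396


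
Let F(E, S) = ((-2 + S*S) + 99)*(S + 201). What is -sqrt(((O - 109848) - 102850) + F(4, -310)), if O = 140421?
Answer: -5*I*sqrt(422310) ≈ -3249.3*I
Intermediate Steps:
F(E, S) = (97 + S**2)*(201 + S) (F(E, S) = ((-2 + S**2) + 99)*(201 + S) = (97 + S**2)*(201 + S))
-sqrt(((O - 109848) - 102850) + F(4, -310)) = -sqrt(((140421 - 109848) - 102850) + (19497 + (-310)**3 + 97*(-310) + 201*(-310)**2)) = -sqrt((30573 - 102850) + (19497 - 29791000 - 30070 + 201*96100)) = -sqrt(-72277 + (19497 - 29791000 - 30070 + 19316100)) = -sqrt(-72277 - 10485473) = -sqrt(-10557750) = -5*I*sqrt(422310)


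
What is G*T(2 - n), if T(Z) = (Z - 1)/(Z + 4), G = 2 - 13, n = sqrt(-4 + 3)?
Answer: -77/37 + 55*I/37 ≈ -2.0811 + 1.4865*I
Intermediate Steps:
n = I (n = sqrt(-1) = I ≈ 1.0*I)
G = -11
T(Z) = (-1 + Z)/(4 + Z)
G*T(2 - n) = -11*(-1 + (2 - I))/(4 + (2 - I)) = -11*(1 - I)/(6 - I) = -11*(6 + I)/37*(1 - I) = -11*(1 - I)*(6 + I)/37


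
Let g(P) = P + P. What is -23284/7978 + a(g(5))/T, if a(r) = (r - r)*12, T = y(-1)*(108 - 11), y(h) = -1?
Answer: -11642/3989 ≈ -2.9185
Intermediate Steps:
g(P) = 2*P
T = -97 (T = -(108 - 11) = -1*97 = -97)
a(r) = 0 (a(r) = 0*12 = 0)
-23284/7978 + a(g(5))/T = -23284/7978 + 0/(-97) = -23284*1/7978 + 0*(-1/97) = -11642/3989 + 0 = -11642/3989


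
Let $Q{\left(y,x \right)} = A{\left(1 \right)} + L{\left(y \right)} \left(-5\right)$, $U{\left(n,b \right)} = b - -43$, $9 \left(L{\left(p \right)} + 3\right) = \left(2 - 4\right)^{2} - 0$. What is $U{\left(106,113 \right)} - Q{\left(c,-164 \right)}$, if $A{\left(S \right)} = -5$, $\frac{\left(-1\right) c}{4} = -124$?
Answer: $\frac{1334}{9} \approx 148.22$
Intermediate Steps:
$c = 496$ ($c = \left(-4\right) \left(-124\right) = 496$)
$L{\left(p \right)} = - \frac{23}{9}$ ($L{\left(p \right)} = -3 + \frac{\left(2 - 4\right)^{2} - 0}{9} = -3 + \frac{\left(-2\right)^{2} + 0}{9} = -3 + \frac{4 + 0}{9} = -3 + \frac{1}{9} \cdot 4 = -3 + \frac{4}{9} = - \frac{23}{9}$)
$U{\left(n,b \right)} = 43 + b$ ($U{\left(n,b \right)} = b + 43 = 43 + b$)
$Q{\left(y,x \right)} = \frac{70}{9}$ ($Q{\left(y,x \right)} = -5 - - \frac{115}{9} = -5 + \frac{115}{9} = \frac{70}{9}$)
$U{\left(106,113 \right)} - Q{\left(c,-164 \right)} = \left(43 + 113\right) - \frac{70}{9} = 156 - \frac{70}{9} = \frac{1334}{9}$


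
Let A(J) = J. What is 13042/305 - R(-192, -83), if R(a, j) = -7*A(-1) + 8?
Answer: 8467/305 ≈ 27.761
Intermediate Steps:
R(a, j) = 15 (R(a, j) = -7*(-1) + 8 = 7 + 8 = 15)
13042/305 - R(-192, -83) = 13042/305 - 1*15 = 13042*(1/305) - 15 = 13042/305 - 15 = 8467/305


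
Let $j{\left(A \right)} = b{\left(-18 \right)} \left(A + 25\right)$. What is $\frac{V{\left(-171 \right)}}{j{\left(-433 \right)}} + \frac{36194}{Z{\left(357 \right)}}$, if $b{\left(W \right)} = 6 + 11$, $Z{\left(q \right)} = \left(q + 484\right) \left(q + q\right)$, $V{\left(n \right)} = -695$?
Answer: $\frac{2184219}{13610744} \approx 0.16048$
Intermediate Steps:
$Z{\left(q \right)} = 2 q \left(484 + q\right)$ ($Z{\left(q \right)} = \left(484 + q\right) 2 q = 2 q \left(484 + q\right)$)
$b{\left(W \right)} = 17$
$j{\left(A \right)} = 425 + 17 A$ ($j{\left(A \right)} = 17 \left(A + 25\right) = 17 \left(25 + A\right) = 425 + 17 A$)
$\frac{V{\left(-171 \right)}}{j{\left(-433 \right)}} + \frac{36194}{Z{\left(357 \right)}} = - \frac{695}{425 + 17 \left(-433\right)} + \frac{36194}{2 \cdot 357 \left(484 + 357\right)} = - \frac{695}{425 - 7361} + \frac{36194}{2 \cdot 357 \cdot 841} = - \frac{695}{-6936} + \frac{36194}{600474} = \left(-695\right) \left(- \frac{1}{6936}\right) + 36194 \cdot \frac{1}{600474} = \frac{695}{6936} + \frac{18097}{300237} = \frac{2184219}{13610744}$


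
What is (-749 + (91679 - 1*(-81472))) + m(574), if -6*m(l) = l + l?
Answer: 516632/3 ≈ 1.7221e+5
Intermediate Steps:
m(l) = -l/3 (m(l) = -(l + l)/6 = -l/3)
(-749 + (91679 - 1*(-81472))) + m(574) = (-749 + (91679 - 1*(-81472))) - 1/3*574 = (-749 + (91679 + 81472)) - 574/3 = (-749 + 173151) - 574/3 = 172402 - 574/3 = 516632/3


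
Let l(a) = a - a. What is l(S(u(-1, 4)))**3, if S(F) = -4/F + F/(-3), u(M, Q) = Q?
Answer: 0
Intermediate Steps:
S(F) = -4/F - F/3 (S(F) = -4/F + F*(-1/3) = -4/F - F/3)
l(a) = 0
l(S(u(-1, 4)))**3 = 0**3 = 0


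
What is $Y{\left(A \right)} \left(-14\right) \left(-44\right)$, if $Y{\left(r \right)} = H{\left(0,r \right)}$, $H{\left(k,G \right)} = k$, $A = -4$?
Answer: $0$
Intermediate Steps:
$Y{\left(r \right)} = 0$
$Y{\left(A \right)} \left(-14\right) \left(-44\right) = 0 \left(-14\right) \left(-44\right) = 0 \left(-44\right) = 0$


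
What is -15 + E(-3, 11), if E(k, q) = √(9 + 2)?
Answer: -15 + √11 ≈ -11.683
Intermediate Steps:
E(k, q) = √11
-15 + E(-3, 11) = -15 + √11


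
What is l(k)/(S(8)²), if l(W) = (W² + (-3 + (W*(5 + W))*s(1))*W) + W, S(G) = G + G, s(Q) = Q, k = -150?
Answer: -809925/64 ≈ -12655.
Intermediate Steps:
S(G) = 2*G
l(W) = W + W² + W*(-3 + W*(5 + W)) (l(W) = (W² + (-3 + (W*(5 + W))*1)*W) + W = (W² + (-3 + W*(5 + W))*W) + W = (W² + W*(-3 + W*(5 + W))) + W = W + W² + W*(-3 + W*(5 + W)))
l(k)/(S(8)²) = (-150*(-2 + (-150)² + 6*(-150)))/((2*8)²) = (-150*(-2 + 22500 - 900))/(16²) = -150*21598/256 = -3239700*1/256 = -809925/64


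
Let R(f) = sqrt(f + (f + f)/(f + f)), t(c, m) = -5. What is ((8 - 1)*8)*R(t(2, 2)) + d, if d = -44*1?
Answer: -44 + 112*I ≈ -44.0 + 112.0*I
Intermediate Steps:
R(f) = sqrt(1 + f) (R(f) = sqrt(f + (2*f)/((2*f))) = sqrt(f + (2*f)*(1/(2*f))) = sqrt(f + 1) = sqrt(1 + f))
d = -44
((8 - 1)*8)*R(t(2, 2)) + d = ((8 - 1)*8)*sqrt(1 - 5) - 44 = (7*8)*sqrt(-4) - 44 = 56*(2*I) - 44 = 112*I - 44 = -44 + 112*I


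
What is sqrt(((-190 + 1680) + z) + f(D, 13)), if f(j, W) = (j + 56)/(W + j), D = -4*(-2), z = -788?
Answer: sqrt(310926)/21 ≈ 26.553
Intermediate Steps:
D = 8
f(j, W) = (56 + j)/(W + j)
sqrt(((-190 + 1680) + z) + f(D, 13)) = sqrt(((-190 + 1680) - 788) + (56 + 8)/(13 + 8)) = sqrt((1490 - 788) + 64/21) = sqrt(702 + (1/21)*64) = sqrt(702 + 64/21) = sqrt(14806/21) = sqrt(310926)/21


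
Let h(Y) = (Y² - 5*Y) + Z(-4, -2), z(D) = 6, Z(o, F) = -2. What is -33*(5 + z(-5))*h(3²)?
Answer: -12342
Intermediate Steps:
h(Y) = -2 + Y² - 5*Y (h(Y) = (Y² - 5*Y) - 2 = -2 + Y² - 5*Y)
-33*(5 + z(-5))*h(3²) = -33*(5 + 6)*(-2 + (3²)² - 5*3²) = -363*(-2 + 9² - 5*9) = -363*(-2 + 81 - 45) = -363*34 = -33*374 = -12342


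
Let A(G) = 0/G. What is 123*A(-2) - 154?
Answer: -154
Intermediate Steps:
A(G) = 0
123*A(-2) - 154 = 123*0 - 154 = 0 - 154 = -154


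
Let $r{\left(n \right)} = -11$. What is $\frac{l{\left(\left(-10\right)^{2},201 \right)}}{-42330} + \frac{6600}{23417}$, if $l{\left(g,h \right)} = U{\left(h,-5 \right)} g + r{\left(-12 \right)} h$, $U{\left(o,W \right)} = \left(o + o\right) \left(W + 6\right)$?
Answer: $- \frac{203403471}{330413870} \approx -0.6156$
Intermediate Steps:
$U{\left(o,W \right)} = 2 o \left(6 + W\right)$
$l{\left(g,h \right)} = - 11 h + 2 g h$ ($l{\left(g,h \right)} = 2 h \left(6 - 5\right) g - 11 h = 2 h 1 g - 11 h = 2 h g - 11 h = 2 g h - 11 h = - 11 h + 2 g h$)
$\frac{l{\left(\left(-10\right)^{2},201 \right)}}{-42330} + \frac{6600}{23417} = \frac{201 \left(-11 + 2 \left(-10\right)^{2}\right)}{-42330} + \frac{6600}{23417} = 201 \left(-11 + 2 \cdot 100\right) \left(- \frac{1}{42330}\right) + 6600 \cdot \frac{1}{23417} = 201 \left(-11 + 200\right) \left(- \frac{1}{42330}\right) + \frac{6600}{23417} = 201 \cdot 189 \left(- \frac{1}{42330}\right) + \frac{6600}{23417} = 37989 \left(- \frac{1}{42330}\right) + \frac{6600}{23417} = - \frac{12663}{14110} + \frac{6600}{23417} = - \frac{203403471}{330413870}$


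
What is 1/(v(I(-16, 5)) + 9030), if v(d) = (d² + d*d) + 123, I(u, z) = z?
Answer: 1/9203 ≈ 0.00010866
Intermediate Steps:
v(d) = 123 + 2*d² (v(d) = (d² + d²) + 123 = 2*d² + 123 = 123 + 2*d²)
1/(v(I(-16, 5)) + 9030) = 1/((123 + 2*5²) + 9030) = 1/((123 + 2*25) + 9030) = 1/((123 + 50) + 9030) = 1/(173 + 9030) = 1/9203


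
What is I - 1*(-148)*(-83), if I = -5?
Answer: -12289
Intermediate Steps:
I - 1*(-148)*(-83) = -5 - 1*(-148)*(-83) = -5 + 148*(-83) = -5 - 12284 = -12289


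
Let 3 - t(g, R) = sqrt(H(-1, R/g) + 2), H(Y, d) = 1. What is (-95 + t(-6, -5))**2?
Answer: (92 + sqrt(3))**2 ≈ 8785.7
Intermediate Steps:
t(g, R) = 3 - sqrt(3) (t(g, R) = 3 - sqrt(1 + 2) = 3 - sqrt(3))
(-95 + t(-6, -5))**2 = (-95 + (3 - sqrt(3)))**2 = (-92 - sqrt(3))**2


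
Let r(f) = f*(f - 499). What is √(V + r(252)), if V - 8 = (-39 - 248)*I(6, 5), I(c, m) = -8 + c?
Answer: I*√61662 ≈ 248.32*I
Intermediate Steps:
r(f) = f*(-499 + f)
V = 582 (V = 8 + (-39 - 248)*(-8 + 6) = 8 - 287*(-2) = 8 + 574 = 582)
√(V + r(252)) = √(582 + 252*(-499 + 252)) = √(582 + 252*(-247)) = √(582 - 62244) = √(-61662) = I*√61662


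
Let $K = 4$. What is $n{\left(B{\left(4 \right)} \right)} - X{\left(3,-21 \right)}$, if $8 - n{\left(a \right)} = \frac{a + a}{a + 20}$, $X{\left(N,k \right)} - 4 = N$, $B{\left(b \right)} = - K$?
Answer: $\frac{3}{2} \approx 1.5$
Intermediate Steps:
$B{\left(b \right)} = -4$ ($B{\left(b \right)} = \left(-1\right) 4 = -4$)
$X{\left(N,k \right)} = 4 + N$
$n{\left(a \right)} = 8 - \frac{2 a}{20 + a}$ ($n{\left(a \right)} = 8 - \frac{a + a}{a + 20} = 8 - \frac{2 a}{20 + a}$)
$n{\left(B{\left(4 \right)} \right)} - X{\left(3,-21 \right)} = \frac{2 \left(80 + 3 \left(-4\right)\right)}{20 - 4} - \left(4 + 3\right) = \frac{2 \left(80 - 12\right)}{16} - 7 = 2 \cdot \frac{1}{16} \cdot 68 - 7 = \frac{17}{2} - 7 = \frac{3}{2}$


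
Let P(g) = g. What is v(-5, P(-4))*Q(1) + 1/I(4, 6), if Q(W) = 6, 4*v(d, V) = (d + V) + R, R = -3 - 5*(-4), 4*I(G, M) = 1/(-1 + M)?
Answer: 32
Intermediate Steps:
I(G, M) = 1/(4*(-1 + M))
R = 17 (R = -3 + 20 = 17)
v(d, V) = 17/4 + V/4 + d/4 (v(d, V) = ((d + V) + 17)/4 = ((V + d) + 17)/4 = (17 + V + d)/4 = 17/4 + V/4 + d/4)
v(-5, P(-4))*Q(1) + 1/I(4, 6) = (17/4 + (¼)*(-4) + (¼)*(-5))*6 + 1/(1/(4*(-1 + 6))) = (17/4 - 1 - 5/4)*6 + 1/((¼)/5) = 2*6 + 1/((¼)*(⅕)) = 12 + 1/(1/20) = 12 + 20 = 32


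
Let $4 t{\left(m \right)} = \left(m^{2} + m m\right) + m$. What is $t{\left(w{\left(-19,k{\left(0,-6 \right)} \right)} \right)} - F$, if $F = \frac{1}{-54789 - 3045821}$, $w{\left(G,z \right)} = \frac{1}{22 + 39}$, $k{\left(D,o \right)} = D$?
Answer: $\frac{97676657}{23074739620} \approx 0.0042331$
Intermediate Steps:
$w{\left(G,z \right)} = \frac{1}{61}$
$F = - \frac{1}{3100610}$ ($F = \frac{1}{-3100610} = - \frac{1}{3100610} \approx -3.2252 \cdot 10^{-7}$)
$t{\left(m \right)} = \frac{m^{2}}{2} + \frac{m}{4}$ ($t{\left(m \right)} = \frac{\left(m^{2} + m m\right) + m}{4} = \frac{\left(m^{2} + m^{2}\right) + m}{4} = \frac{2 m^{2} + m}{4} = \frac{m + 2 m^{2}}{4} = \frac{m^{2}}{2} + \frac{m}{4}$)
$t{\left(w{\left(-19,k{\left(0,-6 \right)} \right)} \right)} - F = \frac{1}{4} \cdot \frac{1}{61} \left(1 + 2 \cdot \frac{1}{61}\right) - - \frac{1}{3100610} = \frac{1}{4} \cdot \frac{1}{61} \left(1 + \frac{2}{61}\right) + \frac{1}{3100610} = \frac{1}{4} \cdot \frac{1}{61} \cdot \frac{63}{61} + \frac{1}{3100610} = \frac{63}{14884} + \frac{1}{3100610} = \frac{97676657}{23074739620}$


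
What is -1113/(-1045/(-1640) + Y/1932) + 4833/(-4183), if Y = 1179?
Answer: -246175470507/275555125 ≈ -893.38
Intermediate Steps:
-1113/(-1045/(-1640) + Y/1932) + 4833/(-4183) = -1113/(-1045/(-1640) + 1179/1932) + 4833/(-4183) = -1113/(-1045*(-1/1640) + 1179*(1/1932)) + 4833*(-1/4183) = -1113/(209/328 + 393/644) - 4833/4183 = -1113/65875/52808 - 4833/4183 = -1113*52808/65875 - 4833/4183 = -58775304/65875 - 4833/4183 = -246175470507/275555125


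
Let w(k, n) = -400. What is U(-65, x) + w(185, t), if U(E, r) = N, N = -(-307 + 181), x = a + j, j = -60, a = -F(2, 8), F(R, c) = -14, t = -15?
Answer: -274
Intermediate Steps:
a = 14 (a = -1*(-14) = 14)
x = -46 (x = 14 - 60 = -46)
N = 126 (N = -1*(-126) = 126)
U(E, r) = 126
U(-65, x) + w(185, t) = 126 - 400 = -274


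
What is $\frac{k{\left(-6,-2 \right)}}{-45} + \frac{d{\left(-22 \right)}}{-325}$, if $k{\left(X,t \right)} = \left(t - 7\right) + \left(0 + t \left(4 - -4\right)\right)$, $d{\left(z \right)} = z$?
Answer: $\frac{1823}{2925} \approx 0.62325$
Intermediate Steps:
$k{\left(X,t \right)} = -7 + 9 t$ ($k{\left(X,t \right)} = \left(-7 + t\right) + \left(0 + t \left(4 + 4\right)\right) = \left(-7 + t\right) + \left(0 + t 8\right) = \left(-7 + t\right) + \left(0 + 8 t\right) = \left(-7 + t\right) + 8 t = -7 + 9 t$)
$\frac{k{\left(-6,-2 \right)}}{-45} + \frac{d{\left(-22 \right)}}{-325} = \frac{-7 + 9 \left(-2\right)}{-45} - \frac{22}{-325} = \left(-7 - 18\right) \left(- \frac{1}{45}\right) - - \frac{22}{325} = \left(-25\right) \left(- \frac{1}{45}\right) + \frac{22}{325} = \frac{5}{9} + \frac{22}{325} = \frac{1823}{2925}$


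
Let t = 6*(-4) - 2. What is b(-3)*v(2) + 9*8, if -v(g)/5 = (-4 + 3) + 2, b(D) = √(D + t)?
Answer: 72 - 5*I*√29 ≈ 72.0 - 26.926*I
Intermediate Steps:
t = -26 (t = -24 - 2 = -26)
b(D) = √(-26 + D) (b(D) = √(D - 26) = √(-26 + D))
v(g) = -5 (v(g) = -5*((-4 + 3) + 2) = -5*(-1 + 2) = -5*1 = -5)
b(-3)*v(2) + 9*8 = √(-26 - 3)*(-5) + 9*8 = √(-29)*(-5) + 72 = (I*√29)*(-5) + 72 = -5*I*√29 + 72 = 72 - 5*I*√29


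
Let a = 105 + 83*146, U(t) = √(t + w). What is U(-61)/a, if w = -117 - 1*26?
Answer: 2*I*√51/12223 ≈ 0.0011685*I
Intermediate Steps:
w = -143 (w = -117 - 26 = -143)
U(t) = √(-143 + t) (U(t) = √(t - 143) = √(-143 + t))
a = 12223 (a = 105 + 12118 = 12223)
U(-61)/a = √(-143 - 61)/12223 = √(-204)*(1/12223) = (2*I*√51)*(1/12223) = 2*I*√51/12223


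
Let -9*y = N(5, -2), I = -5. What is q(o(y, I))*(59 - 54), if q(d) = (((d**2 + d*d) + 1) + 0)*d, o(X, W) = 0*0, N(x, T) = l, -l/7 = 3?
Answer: 0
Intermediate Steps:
l = -21 (l = -7*3 = -21)
N(x, T) = -21
y = 7/3 (y = -1/9*(-21) = 7/3 ≈ 2.3333)
o(X, W) = 0
q(d) = d*(1 + 2*d**2) (q(d) = (((d**2 + d**2) + 1) + 0)*d = ((2*d**2 + 1) + 0)*d = ((1 + 2*d**2) + 0)*d = (1 + 2*d**2)*d = d*(1 + 2*d**2))
q(o(y, I))*(59 - 54) = (0 + 2*0**3)*(59 - 54) = (0 + 2*0)*5 = (0 + 0)*5 = 0*5 = 0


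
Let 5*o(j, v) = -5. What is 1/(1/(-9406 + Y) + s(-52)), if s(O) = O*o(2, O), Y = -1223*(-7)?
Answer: 845/43939 ≈ 0.019231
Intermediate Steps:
o(j, v) = -1 (o(j, v) = (1/5)*(-5) = -1)
Y = 8561
s(O) = -O (s(O) = O*(-1) = -O)
1/(1/(-9406 + Y) + s(-52)) = 1/(1/(-9406 + 8561) - 1*(-52)) = 1/(1/(-845) + 52) = 1/(-1/845 + 52) = 1/(43939/845) = 845/43939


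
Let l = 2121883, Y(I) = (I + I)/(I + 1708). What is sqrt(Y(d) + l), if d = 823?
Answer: sqrt(13592703910589)/2531 ≈ 1456.7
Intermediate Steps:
Y(I) = 2*I/(1708 + I) (Y(I) = (2*I)/(1708 + I) = 2*I/(1708 + I))
sqrt(Y(d) + l) = sqrt(2*823/(1708 + 823) + 2121883) = sqrt(2*823/2531 + 2121883) = sqrt(2*823*(1/2531) + 2121883) = sqrt(1646/2531 + 2121883) = sqrt(5370487519/2531) = sqrt(13592703910589)/2531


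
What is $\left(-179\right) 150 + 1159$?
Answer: $-25691$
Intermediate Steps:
$\left(-179\right) 150 + 1159 = -26850 + 1159 = -25691$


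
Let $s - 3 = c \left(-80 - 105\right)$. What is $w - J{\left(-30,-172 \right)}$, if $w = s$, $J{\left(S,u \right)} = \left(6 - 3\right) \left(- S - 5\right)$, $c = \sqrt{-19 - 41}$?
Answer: $-72 - 370 i \sqrt{15} \approx -72.0 - 1433.0 i$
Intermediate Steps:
$c = 2 i \sqrt{15}$ ($c = \sqrt{-60} = 2 i \sqrt{15} \approx 7.746 i$)
$J{\left(S,u \right)} = -15 - 3 S$ ($J{\left(S,u \right)} = 3 \left(-5 - S\right) = -15 - 3 S$)
$s = 3 - 370 i \sqrt{15}$ ($s = 3 + 2 i \sqrt{15} \left(-80 - 105\right) = 3 + 2 i \sqrt{15} \left(-185\right) = 3 - 370 i \sqrt{15} \approx 3.0 - 1433.0 i$)
$w = 3 - 370 i \sqrt{15} \approx 3.0 - 1433.0 i$
$w - J{\left(-30,-172 \right)} = \left(3 - 370 i \sqrt{15}\right) - \left(-15 - -90\right) = \left(3 - 370 i \sqrt{15}\right) - \left(-15 + 90\right) = \left(3 - 370 i \sqrt{15}\right) - 75 = -72 - 370 i \sqrt{15}$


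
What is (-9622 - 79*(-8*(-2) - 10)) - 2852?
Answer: -12948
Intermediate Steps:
(-9622 - 79*(-8*(-2) - 10)) - 2852 = (-9622 - 79*(16 - 10)) - 2852 = (-9622 - 79*6) - 2852 = (-9622 - 474) - 2852 = -10096 - 2852 = -12948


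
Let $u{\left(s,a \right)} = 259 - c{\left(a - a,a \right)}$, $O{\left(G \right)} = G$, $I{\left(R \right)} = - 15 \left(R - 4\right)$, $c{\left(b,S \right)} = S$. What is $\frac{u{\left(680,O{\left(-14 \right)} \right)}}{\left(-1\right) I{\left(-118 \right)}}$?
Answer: $- \frac{91}{610} \approx -0.14918$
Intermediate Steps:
$I{\left(R \right)} = 60 - 15 R$ ($I{\left(R \right)} = - 15 \left(-4 + R\right) = 60 - 15 R$)
$u{\left(s,a \right)} = 259 - a$
$\frac{u{\left(680,O{\left(-14 \right)} \right)}}{\left(-1\right) I{\left(-118 \right)}} = \frac{259 - -14}{\left(-1\right) \left(60 - -1770\right)} = \frac{259 + 14}{\left(-1\right) \left(60 + 1770\right)} = \frac{273}{\left(-1\right) 1830} = \frac{273}{-1830} = 273 \left(- \frac{1}{1830}\right) = - \frac{91}{610}$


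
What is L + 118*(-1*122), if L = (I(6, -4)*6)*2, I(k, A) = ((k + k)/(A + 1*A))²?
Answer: -14369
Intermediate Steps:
I(k, A) = k²/A² (I(k, A) = ((2*k)/(A + A))² = ((2*k)/((2*A)))² = ((2*k)*(1/(2*A)))² = (k/A)² = k²/A²)
L = 27 (L = ((6²/(-4)²)*6)*2 = (((1/16)*36)*6)*2 = ((9/4)*6)*2 = (27/2)*2 = 27)
L + 118*(-1*122) = 27 + 118*(-1*122) = 27 + 118*(-122) = 27 - 14396 = -14369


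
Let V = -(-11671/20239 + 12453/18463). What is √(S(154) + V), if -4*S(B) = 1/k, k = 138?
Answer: I*√774135536094107130/2787396036 ≈ 0.31565*I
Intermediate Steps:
S(B) = -1/552 (S(B) = -¼/138 = -¼*1/138 = -1/552)
V = -987962/10099261 (V = -(-11671*1/20239 + 12453*(1/18463)) = -(-11671/20239 + 12453/18463) = -1*987962/10099261 = -987962/10099261 ≈ -0.097825)
√(S(154) + V) = √(-1/552 - 987962/10099261) = √(-555454285/5574792072) = I*√774135536094107130/2787396036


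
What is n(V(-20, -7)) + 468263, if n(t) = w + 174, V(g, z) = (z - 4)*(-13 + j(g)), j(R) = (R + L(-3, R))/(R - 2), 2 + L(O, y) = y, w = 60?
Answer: 468497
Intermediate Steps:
L(O, y) = -2 + y
j(R) = (-2 + 2*R)/(-2 + R) (j(R) = (R + (-2 + R))/(R - 2) = (-2 + 2*R)/(-2 + R))
V(g, z) = (-13 + 2*(-1 + g)/(-2 + g))*(-4 + z) (V(g, z) = (z - 4)*(-13 + 2*(-1 + g)/(-2 + g)) = (-4 + z)*(-13 + 2*(-1 + g)/(-2 + g)) = (-13 + 2*(-1 + g)/(-2 + g))*(-4 + z))
n(t) = 234 (n(t) = 60 + 174 = 234)
n(V(-20, -7)) + 468263 = 234 + 468263 = 468497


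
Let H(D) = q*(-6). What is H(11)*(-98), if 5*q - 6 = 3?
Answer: 5292/5 ≈ 1058.4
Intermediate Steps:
q = 9/5 (q = 6/5 + (⅕)*3 = 6/5 + ⅗ = 9/5 ≈ 1.8000)
H(D) = -54/5 (H(D) = (9/5)*(-6) = -54/5)
H(11)*(-98) = -54/5*(-98) = 5292/5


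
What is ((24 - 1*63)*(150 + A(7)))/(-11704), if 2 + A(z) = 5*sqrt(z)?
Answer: 1443/2926 + 195*sqrt(7)/11704 ≈ 0.53725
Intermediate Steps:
A(z) = -2 + 5*sqrt(z)
((24 - 1*63)*(150 + A(7)))/(-11704) = ((24 - 1*63)*(150 + (-2 + 5*sqrt(7))))/(-11704) = ((24 - 63)*(148 + 5*sqrt(7)))*(-1/11704) = -39*(148 + 5*sqrt(7))*(-1/11704) = (-5772 - 195*sqrt(7))*(-1/11704) = 1443/2926 + 195*sqrt(7)/11704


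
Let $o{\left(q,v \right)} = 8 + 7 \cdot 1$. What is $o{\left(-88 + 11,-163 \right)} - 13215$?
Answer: $-13200$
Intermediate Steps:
$o{\left(q,v \right)} = 15$ ($o{\left(q,v \right)} = 8 + 7 = 15$)
$o{\left(-88 + 11,-163 \right)} - 13215 = 15 - 13215 = -13200$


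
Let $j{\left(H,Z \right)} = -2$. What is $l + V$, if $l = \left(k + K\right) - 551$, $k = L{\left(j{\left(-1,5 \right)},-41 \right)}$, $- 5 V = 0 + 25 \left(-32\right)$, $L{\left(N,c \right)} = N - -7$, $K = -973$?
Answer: $-1359$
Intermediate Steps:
$L{\left(N,c \right)} = 7 + N$ ($L{\left(N,c \right)} = N + 7 = 7 + N$)
$V = 160$ ($V = - \frac{0 + 25 \left(-32\right)}{5} = - \frac{0 - 800}{5} = \left(- \frac{1}{5}\right) \left(-800\right) = 160$)
$k = 5$ ($k = 7 - 2 = 5$)
$l = -1519$ ($l = \left(5 - 973\right) - 551 = -968 - 551 = -1519$)
$l + V = -1519 + 160 = -1359$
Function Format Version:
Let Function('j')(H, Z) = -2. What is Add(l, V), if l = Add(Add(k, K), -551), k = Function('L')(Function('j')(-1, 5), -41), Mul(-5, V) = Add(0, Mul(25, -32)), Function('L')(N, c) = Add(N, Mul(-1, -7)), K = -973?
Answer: -1359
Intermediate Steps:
Function('L')(N, c) = Add(7, N) (Function('L')(N, c) = Add(N, 7) = Add(7, N))
V = 160 (V = Mul(Rational(-1, 5), Add(0, Mul(25, -32))) = Mul(Rational(-1, 5), Add(0, -800)) = Mul(Rational(-1, 5), -800) = 160)
k = 5 (k = Add(7, -2) = 5)
l = -1519 (l = Add(Add(5, -973), -551) = Add(-968, -551) = -1519)
Add(l, V) = Add(-1519, 160) = -1359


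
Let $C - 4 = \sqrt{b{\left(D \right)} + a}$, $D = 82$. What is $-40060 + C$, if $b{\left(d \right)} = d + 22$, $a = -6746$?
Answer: $-40056 + 9 i \sqrt{82} \approx -40056.0 + 81.498 i$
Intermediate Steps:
$b{\left(d \right)} = 22 + d$
$C = 4 + 9 i \sqrt{82}$ ($C = 4 + \sqrt{\left(22 + 82\right) - 6746} = 4 + \sqrt{104 - 6746} = 4 + \sqrt{-6642} = 4 + 9 i \sqrt{82} \approx 4.0 + 81.498 i$)
$-40060 + C = -40060 + \left(4 + 9 i \sqrt{82}\right) = -40056 + 9 i \sqrt{82}$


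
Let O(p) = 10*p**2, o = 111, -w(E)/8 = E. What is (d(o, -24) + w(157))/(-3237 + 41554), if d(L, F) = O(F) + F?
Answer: 4480/38317 ≈ 0.11692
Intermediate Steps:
w(E) = -8*E
d(L, F) = F + 10*F**2 (d(L, F) = 10*F**2 + F = F + 10*F**2)
(d(o, -24) + w(157))/(-3237 + 41554) = (-24*(1 + 10*(-24)) - 8*157)/(-3237 + 41554) = (-24*(1 - 240) - 1256)/38317 = (-24*(-239) - 1256)*(1/38317) = (5736 - 1256)*(1/38317) = 4480*(1/38317) = 4480/38317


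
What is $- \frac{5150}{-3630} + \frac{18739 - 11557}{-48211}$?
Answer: $\frac{22221599}{17500593} \approx 1.2698$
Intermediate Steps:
$- \frac{5150}{-3630} + \frac{18739 - 11557}{-48211} = \left(-5150\right) \left(- \frac{1}{3630}\right) + \left(18739 - 11557\right) \left(- \frac{1}{48211}\right) = \frac{515}{363} + 7182 \left(- \frac{1}{48211}\right) = \frac{515}{363} - \frac{7182}{48211} = \frac{22221599}{17500593}$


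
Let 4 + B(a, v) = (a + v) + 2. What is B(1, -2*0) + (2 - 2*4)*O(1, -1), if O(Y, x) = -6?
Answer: 35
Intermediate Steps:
B(a, v) = -2 + a + v (B(a, v) = -4 + ((a + v) + 2) = -4 + (2 + a + v) = -2 + a + v)
B(1, -2*0) + (2 - 2*4)*O(1, -1) = (-2 + 1 - 2*0) + (2 - 2*4)*(-6) = (-2 + 1 + 0) + (2 - 8)*(-6) = -1 - 6*(-6) = -1 + 36 = 35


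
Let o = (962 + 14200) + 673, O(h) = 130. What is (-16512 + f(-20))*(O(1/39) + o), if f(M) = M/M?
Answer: -263598115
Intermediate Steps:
f(M) = 1
o = 15835 (o = 15162 + 673 = 15835)
(-16512 + f(-20))*(O(1/39) + o) = (-16512 + 1)*(130 + 15835) = -16511*15965 = -263598115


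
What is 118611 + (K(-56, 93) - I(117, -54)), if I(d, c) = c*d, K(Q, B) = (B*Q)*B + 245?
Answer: -359170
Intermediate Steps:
K(Q, B) = 245 + Q*B**2 (K(Q, B) = Q*B**2 + 245 = 245 + Q*B**2)
118611 + (K(-56, 93) - I(117, -54)) = 118611 + ((245 - 56*93**2) - (-54)*117) = 118611 + ((245 - 56*8649) - 1*(-6318)) = 118611 + ((245 - 484344) + 6318) = 118611 + (-484099 + 6318) = 118611 - 477781 = -359170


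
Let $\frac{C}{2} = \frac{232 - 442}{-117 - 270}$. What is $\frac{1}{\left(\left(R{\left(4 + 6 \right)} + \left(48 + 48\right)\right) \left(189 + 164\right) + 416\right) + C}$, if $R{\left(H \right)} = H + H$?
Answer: $\frac{129}{5336096} \approx 2.4175 \cdot 10^{-5}$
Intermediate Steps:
$R{\left(H \right)} = 2 H$
$C = \frac{140}{129}$ ($C = 2 \frac{232 - 442}{-117 - 270} = 2 \left(- \frac{210}{-387}\right) = 2 \left(\left(-210\right) \left(- \frac{1}{387}\right)\right) = 2 \cdot \frac{70}{129} = \frac{140}{129} \approx 1.0853$)
$\frac{1}{\left(\left(R{\left(4 + 6 \right)} + \left(48 + 48\right)\right) \left(189 + 164\right) + 416\right) + C} = \frac{1}{\left(\left(2 \left(4 + 6\right) + \left(48 + 48\right)\right) \left(189 + 164\right) + 416\right) + \frac{140}{129}} = \frac{1}{\left(\left(2 \cdot 10 + 96\right) 353 + 416\right) + \frac{140}{129}} = \frac{1}{\left(\left(20 + 96\right) 353 + 416\right) + \frac{140}{129}} = \frac{1}{\left(116 \cdot 353 + 416\right) + \frac{140}{129}} = \frac{1}{\left(40948 + 416\right) + \frac{140}{129}} = \frac{1}{41364 + \frac{140}{129}} = \frac{1}{\frac{5336096}{129}} = \frac{129}{5336096}$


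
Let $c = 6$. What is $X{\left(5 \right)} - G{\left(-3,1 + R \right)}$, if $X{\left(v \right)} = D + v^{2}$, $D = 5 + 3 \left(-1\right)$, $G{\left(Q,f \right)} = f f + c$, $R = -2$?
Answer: $20$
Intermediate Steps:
$G{\left(Q,f \right)} = 6 + f^{2}$ ($G{\left(Q,f \right)} = f f + 6 = f^{2} + 6 = 6 + f^{2}$)
$D = 2$ ($D = 5 - 3 = 2$)
$X{\left(v \right)} = 2 + v^{2}$
$X{\left(5 \right)} - G{\left(-3,1 + R \right)} = \left(2 + 5^{2}\right) - \left(6 + \left(1 - 2\right)^{2}\right) = \left(2 + 25\right) - \left(6 + \left(-1\right)^{2}\right) = 27 - \left(6 + 1\right) = 27 - 7 = 20$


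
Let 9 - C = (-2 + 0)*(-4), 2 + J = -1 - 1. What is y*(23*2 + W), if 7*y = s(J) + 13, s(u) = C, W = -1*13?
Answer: 66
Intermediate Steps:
J = -4 (J = -2 + (-1 - 1) = -2 - 2 = -4)
W = -13
C = 1 (C = 9 - (-2 + 0)*(-4) = 9 - (-2)*(-4) = 9 - 1*8 = 9 - 8 = 1)
s(u) = 1
y = 2 (y = (1 + 13)/7 = (⅐)*14 = 2)
y*(23*2 + W) = 2*(23*2 - 13) = 2*(46 - 13) = 2*33 = 66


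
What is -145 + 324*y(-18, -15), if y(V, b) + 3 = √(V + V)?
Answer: -1117 + 1944*I ≈ -1117.0 + 1944.0*I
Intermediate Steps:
y(V, b) = -3 + √2*√V (y(V, b) = -3 + √(V + V) = -3 + √(2*V) = -3 + √2*√V)
-145 + 324*y(-18, -15) = -145 + 324*(-3 + √2*√(-18)) = -145 + 324*(-3 + √2*(3*I*√2)) = -145 + 324*(-3 + 6*I) = -145 + (-972 + 1944*I) = -1117 + 1944*I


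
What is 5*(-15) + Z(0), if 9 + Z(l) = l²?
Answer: -84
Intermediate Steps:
Z(l) = -9 + l²
5*(-15) + Z(0) = 5*(-15) + (-9 + 0²) = -75 + (-9 + 0) = -75 - 9 = -84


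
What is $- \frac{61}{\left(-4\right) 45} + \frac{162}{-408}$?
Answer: $- \frac{89}{1530} \approx -0.05817$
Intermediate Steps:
$- \frac{61}{\left(-4\right) 45} + \frac{162}{-408} = - \frac{61}{-180} + 162 \left(- \frac{1}{408}\right) = \left(-61\right) \left(- \frac{1}{180}\right) - \frac{27}{68} = \frac{61}{180} - \frac{27}{68} = - \frac{89}{1530}$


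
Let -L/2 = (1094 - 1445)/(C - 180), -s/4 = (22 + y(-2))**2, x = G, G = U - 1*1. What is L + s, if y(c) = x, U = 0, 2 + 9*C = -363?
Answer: -3507858/1985 ≈ -1767.2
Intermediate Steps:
C = -365/9 (C = -2/9 + (1/9)*(-363) = -2/9 - 121/3 = -365/9 ≈ -40.556)
G = -1 (G = 0 - 1*1 = 0 - 1 = -1)
x = -1
y(c) = -1
s = -1764 (s = -4*(22 - 1)**2 = -4*21**2 = -4*441 = -1764)
L = -6318/1985 (L = -2*(1094 - 1445)/(-365/9 - 180) = -(-702)/(-1985/9) = -(-702)*(-9)/1985 = -2*3159/1985 = -6318/1985 ≈ -3.1829)
L + s = -6318/1985 - 1764 = -3507858/1985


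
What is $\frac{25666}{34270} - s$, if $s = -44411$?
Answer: $\frac{760995318}{17135} \approx 44412.0$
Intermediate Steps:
$\frac{25666}{34270} - s = \frac{25666}{34270} - -44411 = 25666 \cdot \frac{1}{34270} + 44411 = \frac{12833}{17135} + 44411 = \frac{760995318}{17135}$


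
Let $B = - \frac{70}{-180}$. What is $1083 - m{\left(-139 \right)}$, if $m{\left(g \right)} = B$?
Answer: $\frac{19487}{18} \approx 1082.6$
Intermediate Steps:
$B = \frac{7}{18}$ ($B = \left(-70\right) \left(- \frac{1}{180}\right) = \frac{7}{18} \approx 0.38889$)
$m{\left(g \right)} = \frac{7}{18}$
$1083 - m{\left(-139 \right)} = 1083 - \frac{7}{18} = \frac{19487}{18}$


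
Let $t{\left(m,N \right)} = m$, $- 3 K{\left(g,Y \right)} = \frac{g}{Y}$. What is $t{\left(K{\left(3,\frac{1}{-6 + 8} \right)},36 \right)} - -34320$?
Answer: $34318$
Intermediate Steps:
$K{\left(g,Y \right)} = - \frac{g}{3 Y}$ ($K{\left(g,Y \right)} = - \frac{g \frac{1}{Y}}{3} = - \frac{g}{3 Y}$)
$t{\left(K{\left(3,\frac{1}{-6 + 8} \right)},36 \right)} - -34320 = \left(- \frac{1}{3}\right) 3 \frac{1}{\frac{1}{-6 + 8}} - -34320 = \left(- \frac{1}{3}\right) 3 \frac{1}{\frac{1}{2}} + 34320 = \left(- \frac{1}{3}\right) 3 \cdot 2 + 34320 = -2 + 34320 = 34318$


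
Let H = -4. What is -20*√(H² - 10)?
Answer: -20*√6 ≈ -48.990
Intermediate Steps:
-20*√(H² - 10) = -20*√((-4)² - 10) = -20*√(16 - 10) = -20*√6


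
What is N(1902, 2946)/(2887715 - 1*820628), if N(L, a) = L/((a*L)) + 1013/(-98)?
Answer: -746050/149196138399 ≈ -5.0005e-6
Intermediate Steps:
N(L, a) = -1013/98 + 1/a (N(L, a) = L/((L*a)) + 1013*(-1/98) = L*(1/(L*a)) - 1013/98 = 1/a - 1013/98 = -1013/98 + 1/a)
N(1902, 2946)/(2887715 - 1*820628) = (-1013/98 + 1/2946)/(2887715 - 1*820628) = (-1013/98 + 1/2946)/(2887715 - 820628) = -746050/72177/2067087 = -746050/72177*1/2067087 = -746050/149196138399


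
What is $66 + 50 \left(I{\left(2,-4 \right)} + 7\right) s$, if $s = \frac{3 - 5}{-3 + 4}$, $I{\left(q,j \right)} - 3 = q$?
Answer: $-1134$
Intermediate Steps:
$I{\left(q,j \right)} = 3 + q$
$s = -2$ ($s = - \frac{2}{1} = \left(-2\right) 1 = -2$)
$66 + 50 \left(I{\left(2,-4 \right)} + 7\right) s = 66 + 50 \left(\left(3 + 2\right) + 7\right) \left(-2\right) = 66 + 50 \left(5 + 7\right) \left(-2\right) = 66 + 50 \cdot 12 \left(-2\right) = 66 + 50 \left(-24\right) = 66 - 1200 = -1134$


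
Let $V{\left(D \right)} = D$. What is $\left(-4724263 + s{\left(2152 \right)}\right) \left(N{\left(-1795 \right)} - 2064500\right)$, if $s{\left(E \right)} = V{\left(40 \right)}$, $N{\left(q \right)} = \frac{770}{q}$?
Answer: $\frac{3501384587206842}{359} \approx 9.7532 \cdot 10^{12}$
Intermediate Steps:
$s{\left(E \right)} = 40$
$\left(-4724263 + s{\left(2152 \right)}\right) \left(N{\left(-1795 \right)} - 2064500\right) = \left(-4724263 + 40\right) \left(\frac{770}{-1795} - 2064500\right) = - 4724223 \left(770 \left(- \frac{1}{1795}\right) - 2064500\right) = - 4724223 \left(- \frac{154}{359} - 2064500\right) = \left(-4724223\right) \left(- \frac{741155654}{359}\right) = \frac{3501384587206842}{359}$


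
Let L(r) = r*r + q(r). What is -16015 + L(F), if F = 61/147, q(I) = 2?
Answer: -346021196/21609 ≈ -16013.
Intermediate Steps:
F = 61/147 (F = 61*(1/147) = 61/147 ≈ 0.41497)
L(r) = 2 + r**2 (L(r) = r*r + 2 = r**2 + 2 = 2 + r**2)
-16015 + L(F) = -16015 + (2 + (61/147)**2) = -16015 + (2 + 3721/21609) = -16015 + 46939/21609 = -346021196/21609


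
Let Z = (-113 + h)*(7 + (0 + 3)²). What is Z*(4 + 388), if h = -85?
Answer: -1241856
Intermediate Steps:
Z = -3168 (Z = (-113 - 85)*(7 + (0 + 3)²) = -198*(7 + 3²) = -198*(7 + 9) = -198*16 = -3168)
Z*(4 + 388) = -3168*(4 + 388) = -3168*392 = -1241856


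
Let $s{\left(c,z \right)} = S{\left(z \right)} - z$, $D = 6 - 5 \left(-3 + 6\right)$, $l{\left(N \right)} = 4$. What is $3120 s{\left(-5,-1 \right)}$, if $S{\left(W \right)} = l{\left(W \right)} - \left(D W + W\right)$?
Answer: $-9360$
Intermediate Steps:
$D = -9$ ($D = 6 - 15 = -9$)
$S{\left(W \right)} = 4 + 8 W$ ($S{\left(W \right)} = 4 - \left(- 9 W + W\right) = 4 - - 8 W = 4 + 8 W$)
$s{\left(c,z \right)} = 4 + 7 z$ ($s{\left(c,z \right)} = \left(4 + 8 z\right) - z = 4 + 7 z$)
$3120 s{\left(-5,-1 \right)} = 3120 \left(4 + 7 \left(-1\right)\right) = 3120 \left(4 - 7\right) = 3120 \left(-3\right) = -9360$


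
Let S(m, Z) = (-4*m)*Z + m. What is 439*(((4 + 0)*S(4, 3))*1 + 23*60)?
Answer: 528556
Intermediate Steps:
S(m, Z) = m - 4*Z*m (S(m, Z) = -4*Z*m + m = m - 4*Z*m)
439*(((4 + 0)*S(4, 3))*1 + 23*60) = 439*(((4 + 0)*(4*(1 - 4*3)))*1 + 23*60) = 439*((4*(4*(1 - 12)))*1 + 1380) = 439*((4*(4*(-11)))*1 + 1380) = 439*((4*(-44))*1 + 1380) = 439*(-176*1 + 1380) = 439*(-176 + 1380) = 439*1204 = 528556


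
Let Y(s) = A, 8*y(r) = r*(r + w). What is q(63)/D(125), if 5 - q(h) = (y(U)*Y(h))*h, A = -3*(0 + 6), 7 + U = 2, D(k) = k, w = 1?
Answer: 568/25 ≈ 22.720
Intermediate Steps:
U = -5 (U = -7 + 2 = -5)
y(r) = r*(1 + r)/8 (y(r) = (r*(r + 1))/8 = (r*(1 + r))/8 = r*(1 + r)/8)
A = -18 (A = -3*6 = -18)
Y(s) = -18
q(h) = 5 + 45*h (q(h) = 5 - ((1/8)*(-5)*(1 - 5))*(-18)*h = 5 - ((1/8)*(-5)*(-4))*(-18)*h = 5 - (5/2)*(-18)*h = 5 - (-45)*h = 5 + 45*h)
q(63)/D(125) = (5 + 45*63)/125 = (5 + 2835)*(1/125) = 2840*(1/125) = 568/25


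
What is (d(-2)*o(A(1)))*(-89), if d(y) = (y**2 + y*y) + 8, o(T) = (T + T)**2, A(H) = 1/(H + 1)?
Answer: -1424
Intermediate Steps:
A(H) = 1/(1 + H)
o(T) = 4*T**2 (o(T) = (2*T)**2 = 4*T**2)
d(y) = 8 + 2*y**2 (d(y) = (y**2 + y**2) + 8 = 2*y**2 + 8 = 8 + 2*y**2)
(d(-2)*o(A(1)))*(-89) = ((8 + 2*(-2)**2)*(4*(1/(1 + 1))**2))*(-89) = ((8 + 2*4)*(4*(1/2)**2))*(-89) = ((8 + 8)*(4*(1/2)**2))*(-89) = (16*(4*(1/4)))*(-89) = (16*1)*(-89) = 16*(-89) = -1424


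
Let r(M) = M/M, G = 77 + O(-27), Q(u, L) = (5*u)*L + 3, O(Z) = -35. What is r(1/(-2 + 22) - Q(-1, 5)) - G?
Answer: -41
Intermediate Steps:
Q(u, L) = 3 + 5*L*u (Q(u, L) = 5*L*u + 3 = 3 + 5*L*u)
G = 42 (G = 77 - 35 = 42)
r(M) = 1
r(1/(-2 + 22) - Q(-1, 5)) - G = 1 - 1*42 = 1 - 42 = -41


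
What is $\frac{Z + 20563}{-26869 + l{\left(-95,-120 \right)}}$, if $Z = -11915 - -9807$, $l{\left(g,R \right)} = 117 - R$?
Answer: $- \frac{18455}{26632} \approx -0.69296$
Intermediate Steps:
$Z = -2108$ ($Z = -11915 + 9807 = -2108$)
$\frac{Z + 20563}{-26869 + l{\left(-95,-120 \right)}} = \frac{-2108 + 20563}{-26869 + \left(117 - -120\right)} = \frac{18455}{-26869 + \left(117 + 120\right)} = \frac{18455}{-26869 + 237} = \frac{18455}{-26632} = 18455 \left(- \frac{1}{26632}\right) = - \frac{18455}{26632}$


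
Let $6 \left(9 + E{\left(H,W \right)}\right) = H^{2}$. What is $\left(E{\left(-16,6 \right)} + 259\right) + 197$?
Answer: $\frac{1469}{3} \approx 489.67$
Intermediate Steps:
$E{\left(H,W \right)} = -9 + \frac{H^{2}}{6}$
$\left(E{\left(-16,6 \right)} + 259\right) + 197 = \left(\left(-9 + \frac{\left(-16\right)^{2}}{6}\right) + 259\right) + 197 = \left(\left(-9 + \frac{1}{6} \cdot 256\right) + 259\right) + 197 = \left(\left(-9 + \frac{128}{3}\right) + 259\right) + 197 = \left(\frac{101}{3} + 259\right) + 197 = \frac{878}{3} + 197 = \frac{1469}{3}$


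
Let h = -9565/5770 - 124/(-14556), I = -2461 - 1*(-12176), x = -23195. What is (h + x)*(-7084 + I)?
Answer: -85430453623231/1399802 ≈ -6.1030e+7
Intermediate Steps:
I = 9715 (I = -2461 + 12176 = 9715)
h = -6925633/4199406 (h = -9565*1/5770 - 124*(-1/14556) = -1913/1154 + 31/3639 = -6925633/4199406 ≈ -1.6492)
(h + x)*(-7084 + I) = (-6925633/4199406 - 23195)*(-7084 + 9715) = -97412147803/4199406*2631 = -85430453623231/1399802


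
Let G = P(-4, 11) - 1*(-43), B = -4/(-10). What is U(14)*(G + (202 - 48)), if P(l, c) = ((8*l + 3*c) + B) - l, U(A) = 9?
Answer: 9108/5 ≈ 1821.6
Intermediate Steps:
B = ⅖ (B = -4*(-⅒) = ⅖ ≈ 0.40000)
P(l, c) = ⅖ + 3*c + 7*l (P(l, c) = ((8*l + 3*c) + ⅖) - l = ((3*c + 8*l) + ⅖) - l = (⅖ + 3*c + 8*l) - l = ⅖ + 3*c + 7*l)
G = 242/5 (G = (⅖ + 3*11 + 7*(-4)) - 1*(-43) = (⅖ + 33 - 28) + 43 = 27/5 + 43 = 242/5 ≈ 48.400)
U(14)*(G + (202 - 48)) = 9*(242/5 + (202 - 48)) = 9*(242/5 + 154) = 9*(1012/5) = 9108/5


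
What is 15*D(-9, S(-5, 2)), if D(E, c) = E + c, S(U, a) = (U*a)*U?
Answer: 615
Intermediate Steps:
S(U, a) = a*U²
15*D(-9, S(-5, 2)) = 15*(-9 + 2*(-5)²) = 15*(-9 + 2*25) = 15*(-9 + 50) = 15*41 = 615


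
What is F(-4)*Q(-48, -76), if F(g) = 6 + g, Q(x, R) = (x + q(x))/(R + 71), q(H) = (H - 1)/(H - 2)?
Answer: 2351/125 ≈ 18.808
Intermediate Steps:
q(H) = (-1 + H)/(-2 + H)
Q(x, R) = (x + (-1 + x)/(-2 + x))/(71 + R) (Q(x, R) = (x + (-1 + x)/(-2 + x))/(R + 71) = (x + (-1 + x)/(-2 + x))/(71 + R))
F(-4)*Q(-48, -76) = (6 - 4)*((-1 - 48 - 48*(-2 - 48))/((-2 - 48)*(71 - 76))) = 2*((-1 - 48 - 48*(-50))/(-50*(-5))) = 2*(-1/50*(-⅕)*(-1 - 48 + 2400)) = 2*(-1/50*(-⅕)*2351) = 2*(2351/250) = 2351/125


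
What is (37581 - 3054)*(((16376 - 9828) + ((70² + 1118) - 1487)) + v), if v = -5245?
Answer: 201430518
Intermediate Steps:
(37581 - 3054)*(((16376 - 9828) + ((70² + 1118) - 1487)) + v) = (37581 - 3054)*(((16376 - 9828) + ((70² + 1118) - 1487)) - 5245) = 34527*((6548 + ((4900 + 1118) - 1487)) - 5245) = 34527*((6548 + (6018 - 1487)) - 5245) = 34527*((6548 + 4531) - 5245) = 34527*(11079 - 5245) = 34527*5834 = 201430518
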